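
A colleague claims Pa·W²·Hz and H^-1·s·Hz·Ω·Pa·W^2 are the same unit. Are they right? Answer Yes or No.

Yes

Left side:
  Pa = kg·m⁻¹·s⁻².
  W = kg·m²·s⁻³.
  So W² = kg²·m⁴·s⁻⁶.
  Hz = s⁻¹.
  Combining: Pa·W²·Hz = (kg·m⁻¹·s⁻²) · (kg²·m⁴·s⁻⁶) · s⁻¹ = kg³·m³·s⁻⁹.
Right side:
  H = kg·m²·s⁻²·A⁻².
  So H⁻¹ = kg⁻¹·m⁻²·s²·A².
  Hz = s⁻¹.
  Ω = kg·m²·s⁻³·A⁻².
  Pa = kg·m⁻¹·s⁻².
  W = kg·m²·s⁻³.
  So W² = kg²·m⁴·s⁻⁶.
  Combining: H⁻¹·s·Hz·Ω·Pa·W² = (kg⁻¹·m⁻²·s²·A²) · s · s⁻¹ · (kg·m²·s⁻³·A⁻²) · (kg·m⁻¹·s⁻²) · (kg²·m⁴·s⁻⁶) = kg³·m³·s⁻⁹.
Both reduce to kg³·m³·s⁻⁹.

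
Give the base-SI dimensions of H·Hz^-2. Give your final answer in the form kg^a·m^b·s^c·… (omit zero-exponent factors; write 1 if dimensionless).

H = Wb/A (inductance = flux per current),
    = kg·m²·s⁻²·A⁻².
Hz = 1/s = s⁻¹ (frequency is cycles per second).
So Hz⁻² = s².
Combining: H·Hz⁻² = (kg·m²·s⁻²·A⁻²) · s² = kg·m²·A⁻².

kg·m²·A⁻²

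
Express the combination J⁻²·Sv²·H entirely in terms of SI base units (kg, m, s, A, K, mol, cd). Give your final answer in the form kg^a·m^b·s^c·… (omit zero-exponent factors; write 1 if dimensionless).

J = N·m (work = force × distance),
    = kg·m²·s⁻².
So J⁻² = kg⁻²·m⁻⁴·s⁴.
Sv = J/kg (equivalent dose = energy per mass),
    = m²·s⁻².
So Sv² = m⁴·s⁻⁴.
H = Wb/A (inductance = flux per current),
    = kg·m²·s⁻²·A⁻².
Combining: J⁻²·Sv²·H = (kg⁻²·m⁻⁴·s⁴) · (m⁴·s⁻⁴) · (kg·m²·s⁻²·A⁻²) = kg⁻¹·m²·s⁻²·A⁻².

kg⁻¹·m²·s⁻²·A⁻²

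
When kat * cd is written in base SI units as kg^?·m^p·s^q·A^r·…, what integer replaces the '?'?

kat = mol/s = s⁻¹·mol (catalytic activity).
Combining: kat·cd = (s⁻¹·mol) · cd = s⁻¹·mol·cd.
The exponent of kg is 0.

0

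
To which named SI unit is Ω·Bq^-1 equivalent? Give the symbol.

Ω = kg·m²·s⁻³·A⁻².
Bq = s⁻¹.
So Bq⁻¹ = s.
Combining: Ω·Bq⁻¹ = (kg·m²·s⁻³·A⁻²) · s = kg·m²·s⁻²·A⁻².
kg·m²·s⁻²·A⁻² is the base-SI form of the henry.

H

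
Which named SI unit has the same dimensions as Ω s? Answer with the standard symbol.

Ω = V/A (resistance = voltage per current),
    = kg·m²·s⁻³·A⁻².
Combining: Ω·s = (kg·m²·s⁻³·A⁻²) · s = kg·m²·s⁻²·A⁻².
kg·m²·s⁻²·A⁻² is the base-SI form of the henry.

H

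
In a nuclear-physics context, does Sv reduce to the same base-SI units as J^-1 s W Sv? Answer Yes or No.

Yes

Left side:
  Sv = J/kg (equivalent dose = energy per mass),
      = m²·s⁻².
Right side:
  J = kg·m²·s⁻².
  So J⁻¹ = kg⁻¹·m⁻²·s².
  W = kg·m²·s⁻³.
  Sv = m²·s⁻².
  Combining: J⁻¹·s·W·Sv = (kg⁻¹·m⁻²·s²) · s · (kg·m²·s⁻³) · (m²·s⁻²) = m²·s⁻².
Both reduce to m²·s⁻².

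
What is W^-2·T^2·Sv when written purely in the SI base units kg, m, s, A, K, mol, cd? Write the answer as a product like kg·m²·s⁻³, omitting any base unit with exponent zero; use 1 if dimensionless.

W = J/s (power = energy per time),
    = kg·m²·s⁻³.
So W⁻² = kg⁻²·m⁻⁴·s⁶.
T = Wb/m² (flux density = flux per area),
    = kg·s⁻²·A⁻¹.
So T² = kg²·s⁻⁴·A⁻².
Sv = J/kg (equivalent dose = energy per mass),
    = m²·s⁻².
Combining: W⁻²·T²·Sv = (kg⁻²·m⁻⁴·s⁶) · (kg²·s⁻⁴·A⁻²) · (m²·s⁻²) = m⁻²·A⁻².

m⁻²·A⁻²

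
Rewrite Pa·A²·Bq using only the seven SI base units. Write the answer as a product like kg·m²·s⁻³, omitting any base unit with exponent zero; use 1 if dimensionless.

Pa = N/m² (pressure = force per area),
    = kg·m⁻¹·s⁻².
Bq = 1/s = s⁻¹ (activity is decays per second).
Combining: Pa·A²·Bq = (kg·m⁻¹·s⁻²) · A² · s⁻¹ = kg·m⁻¹·s⁻³·A².

kg·m⁻¹·s⁻³·A²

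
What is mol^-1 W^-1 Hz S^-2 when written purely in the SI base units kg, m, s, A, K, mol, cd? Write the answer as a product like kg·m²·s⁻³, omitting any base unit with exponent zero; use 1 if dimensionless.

kg·m²·s⁻⁴·A⁻⁴·mol⁻¹

W = J/s (power = energy per time),
    = kg·m²·s⁻³.
So W⁻¹ = kg⁻¹·m⁻²·s³.
Hz = 1/s = s⁻¹ (frequency is cycles per second).
S = 1/Ω (conductance is reciprocal resistance),
    = kg⁻¹·m⁻²·s³·A².
So S⁻² = kg²·m⁴·s⁻⁶·A⁻⁴.
Combining: mol⁻¹·W⁻¹·Hz·S⁻² = mol⁻¹ · (kg⁻¹·m⁻²·s³) · s⁻¹ · (kg²·m⁴·s⁻⁶·A⁻⁴) = kg·m²·s⁻⁴·A⁻⁴·mol⁻¹.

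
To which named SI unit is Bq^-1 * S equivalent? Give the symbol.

F

Bq = 1/s = s⁻¹ (activity is decays per second).
So Bq⁻¹ = s.
S = 1/Ω (conductance is reciprocal resistance),
    = kg⁻¹·m⁻²·s³·A².
Combining: Bq⁻¹·S = s · (kg⁻¹·m⁻²·s³·A²) = kg⁻¹·m⁻²·s⁴·A².
kg⁻¹·m⁻²·s⁴·A² is the base-SI form of the farad.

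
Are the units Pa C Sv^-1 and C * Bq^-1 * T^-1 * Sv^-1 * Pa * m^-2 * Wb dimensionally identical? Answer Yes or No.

No

Left side:
  Pa = kg·m⁻¹·s⁻².
  C = s·A.
  Sv = m²·s⁻².
  So Sv⁻¹ = m⁻²·s².
  Combining: Pa·C·Sv⁻¹ = (kg·m⁻¹·s⁻²) · (s·A) · (m⁻²·s²) = kg·m⁻³·s·A.
Right side:
  C = s·A.
  Bq = s⁻¹.
  So Bq⁻¹ = s.
  T = kg·s⁻²·A⁻¹.
  So T⁻¹ = kg⁻¹·s²·A.
  Sv = m²·s⁻².
  So Sv⁻¹ = m⁻²·s².
  Pa = kg·m⁻¹·s⁻².
  Wb = kg·m²·s⁻²·A⁻¹.
  Combining: C·Bq⁻¹·T⁻¹·Sv⁻¹·Pa·m⁻²·Wb = (s·A) · s · (kg⁻¹·s²·A) · (m⁻²·s²) · (kg·m⁻¹·s⁻²) · m⁻² · (kg·m²·s⁻²·A⁻¹) = kg·m⁻³·s²·A.
Left is kg·m⁻³·s·A; right is kg·m⁻³·s²·A — different.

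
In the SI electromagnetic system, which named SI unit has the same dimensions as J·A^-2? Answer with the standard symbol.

H

J = N·m (work = force × distance),
    = kg·m²·s⁻².
Combining: J·A⁻² = (kg·m²·s⁻²) · A⁻² = kg·m²·s⁻²·A⁻².
kg·m²·s⁻²·A⁻² is the base-SI form of the henry.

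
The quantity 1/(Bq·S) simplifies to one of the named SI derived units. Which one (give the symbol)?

Bq = s⁻¹.
So Bq⁻¹ = s.
S = kg⁻¹·m⁻²·s³·A².
So S⁻¹ = kg·m²·s⁻³·A⁻².
Combining: Bq⁻¹·S⁻¹ = s · (kg·m²·s⁻³·A⁻²) = kg·m²·s⁻²·A⁻².
kg·m²·s⁻²·A⁻² is the base-SI form of the henry.

H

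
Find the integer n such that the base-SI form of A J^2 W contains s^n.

-7

J = kg·m²·s⁻².
So J² = kg²·m⁴·s⁻⁴.
W = kg·m²·s⁻³.
Combining: A·J²·W = A · (kg²·m⁴·s⁻⁴) · (kg·m²·s⁻³) = kg³·m⁶·s⁻⁷·A.
The exponent of s is -7.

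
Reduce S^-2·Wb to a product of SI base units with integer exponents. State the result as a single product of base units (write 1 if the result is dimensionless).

S = kg⁻¹·m⁻²·s³·A².
So S⁻² = kg²·m⁴·s⁻⁶·A⁻⁴.
Wb = kg·m²·s⁻²·A⁻¹.
Combining: S⁻²·Wb = (kg²·m⁴·s⁻⁶·A⁻⁴) · (kg·m²·s⁻²·A⁻¹) = kg³·m⁶·s⁻⁸·A⁻⁵.

kg³·m⁶·s⁻⁸·A⁻⁵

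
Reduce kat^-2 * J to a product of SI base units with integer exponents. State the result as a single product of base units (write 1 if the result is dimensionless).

kat = mol/s = s⁻¹·mol (catalytic activity).
So kat⁻² = s²·mol⁻².
J = N·m (work = force × distance),
    = kg·m²·s⁻².
Combining: kat⁻²·J = (s²·mol⁻²) · (kg·m²·s⁻²) = kg·m²·mol⁻².

kg·m²·mol⁻²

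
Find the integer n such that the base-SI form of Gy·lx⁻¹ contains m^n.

4

Gy = J/kg (absorbed dose = energy per mass),
    = m²·s⁻².
lx = lm/m² (illuminance = luminous flux per area),
    = m⁻²·cd.
So lx⁻¹ = m²·cd⁻¹.
Combining: Gy·lx⁻¹ = (m²·s⁻²) · (m²·cd⁻¹) = m⁴·s⁻²·cd⁻¹.
The exponent of m is 4.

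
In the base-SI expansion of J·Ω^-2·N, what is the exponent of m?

J = N·m (work = force × distance),
    = kg·m²·s⁻².
Ω = V/A (resistance = voltage per current),
    = kg·m²·s⁻³·A⁻².
So Ω⁻² = kg⁻²·m⁻⁴·s⁶·A⁴.
N = kg·m/s² = kg·m·s⁻² (force = mass × acceleration).
Combining: J·Ω⁻²·N = (kg·m²·s⁻²) · (kg⁻²·m⁻⁴·s⁶·A⁴) · (kg·m·s⁻²) = m⁻¹·s²·A⁴.
The exponent of m is -1.

-1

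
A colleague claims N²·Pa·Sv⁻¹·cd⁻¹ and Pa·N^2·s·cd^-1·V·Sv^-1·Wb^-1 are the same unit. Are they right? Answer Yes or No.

Left side:
  N = kg·m/s² = kg·m·s⁻² (force = mass × acceleration).
  So N² = kg²·m²·s⁻⁴.
  Pa = N/m² (pressure = force per area),
      = kg·m⁻¹·s⁻².
  Sv = J/kg (equivalent dose = energy per mass),
      = m²·s⁻².
  So Sv⁻¹ = m⁻²·s².
  Combining: N²·Pa·Sv⁻¹·cd⁻¹ = (kg²·m²·s⁻⁴) · (kg·m⁻¹·s⁻²) · (m⁻²·s²) · cd⁻¹ = kg³·m⁻¹·s⁻⁴·cd⁻¹.
Right side:
  Pa = kg·m⁻¹·s⁻².
  N = kg·m·s⁻².
  So N² = kg²·m²·s⁻⁴.
  V = kg·m²·s⁻³·A⁻¹.
  Sv = m²·s⁻².
  So Sv⁻¹ = m⁻²·s².
  Wb = kg·m²·s⁻²·A⁻¹.
  So Wb⁻¹ = kg⁻¹·m⁻²·s²·A.
  Combining: Pa·N²·s·cd⁻¹·V·Sv⁻¹·Wb⁻¹ = (kg·m⁻¹·s⁻²) · (kg²·m²·s⁻⁴) · s · cd⁻¹ · (kg·m²·s⁻³·A⁻¹) · (m⁻²·s²) · (kg⁻¹·m⁻²·s²·A) = kg³·m⁻¹·s⁻⁴·cd⁻¹.
Both reduce to kg³·m⁻¹·s⁻⁴·cd⁻¹.

Yes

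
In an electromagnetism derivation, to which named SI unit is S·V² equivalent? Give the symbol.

S = 1/Ω (conductance is reciprocal resistance),
    = kg⁻¹·m⁻²·s³·A².
V = W/A (potential = power per current),
    = kg·m²·s⁻³·A⁻¹.
So V² = kg²·m⁴·s⁻⁶·A⁻².
Combining: S·V² = (kg⁻¹·m⁻²·s³·A²) · (kg²·m⁴·s⁻⁶·A⁻²) = kg·m²·s⁻³.
kg·m²·s⁻³ is the base-SI form of the watt.

W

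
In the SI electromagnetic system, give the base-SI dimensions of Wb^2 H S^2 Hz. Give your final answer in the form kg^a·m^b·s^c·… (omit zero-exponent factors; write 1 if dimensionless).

kg·m²·s⁻¹

Wb = V·s (flux: a volt is a weber per second),
    = kg·m²·s⁻²·A⁻¹.
So Wb² = kg²·m⁴·s⁻⁴·A⁻².
H = Wb/A (inductance = flux per current),
    = kg·m²·s⁻²·A⁻².
S = 1/Ω (conductance is reciprocal resistance),
    = kg⁻¹·m⁻²·s³·A².
So S² = kg⁻²·m⁻⁴·s⁶·A⁴.
Hz = 1/s = s⁻¹ (frequency is cycles per second).
Combining: Wb²·H·S²·Hz = (kg²·m⁴·s⁻⁴·A⁻²) · (kg·m²·s⁻²·A⁻²) · (kg⁻²·m⁻⁴·s⁶·A⁴) · s⁻¹ = kg·m²·s⁻¹.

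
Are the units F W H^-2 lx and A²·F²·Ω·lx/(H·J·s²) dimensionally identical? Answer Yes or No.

Left side:
  F = C/V (capacitance = charge per voltage),
      = A·s/(kg·m²·s⁻³·A⁻¹) (substituting C and V),
      = kg⁻¹·m⁻²·s⁴·A².
  W = J/s (power = energy per time),
      = kg·m²·s⁻³.
  H = Wb/A (inductance = flux per current),
      = kg·m²·s⁻²·A⁻².
  So H⁻² = kg⁻²·m⁻⁴·s⁴·A⁴.
  lx = lm/m² (illuminance = luminous flux per area),
      = m⁻²·cd.
  Combining: F·W·H⁻²·lx = (kg⁻¹·m⁻²·s⁴·A²) · (kg·m²·s⁻³) · (kg⁻²·m⁻⁴·s⁴·A⁴) · (m⁻²·cd) = kg⁻²·m⁻⁶·s⁵·A⁶·cd.
Right side:
  H = Wb/A (inductance = flux per current),
      = kg·m²·s⁻²·A⁻².
  So H⁻¹ = kg⁻¹·m⁻²·s²·A².
  F = C/V (capacitance = charge per voltage),
      = A·s/(kg·m²·s⁻³·A⁻¹) (substituting C and V),
      = kg⁻¹·m⁻²·s⁴·A².
  So F² = kg⁻²·m⁻⁴·s⁸·A⁴.
  Ω = V/A (resistance = voltage per current),
      = kg·m²·s⁻³·A⁻².
  lx = lm/m² (illuminance = luminous flux per area),
      = m⁻²·cd.
  J = N·m (work = force × distance),
      = kg·m²·s⁻².
  So J⁻¹ = kg⁻¹·m⁻²·s².
  Combining: H⁻¹·A²·F²·Ω·lx·J⁻¹·s⁻² = (kg⁻¹·m⁻²·s²·A²) · A² · (kg⁻²·m⁻⁴·s⁸·A⁴) · (kg·m²·s⁻³·A⁻²) · (m⁻²·cd) · (kg⁻¹·m⁻²·s²) · s⁻² = kg⁻³·m⁻⁸·s⁷·A⁶·cd.
Left is kg⁻²·m⁻⁶·s⁵·A⁶·cd; right is kg⁻³·m⁻⁸·s⁷·A⁶·cd — different.

No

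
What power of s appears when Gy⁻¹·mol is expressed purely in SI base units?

2

Gy = J/kg (absorbed dose = energy per mass),
    = m²·s⁻².
So Gy⁻¹ = m⁻²·s².
Combining: Gy⁻¹·mol = (m⁻²·s²) · mol = m⁻²·s²·mol.
The exponent of s is 2.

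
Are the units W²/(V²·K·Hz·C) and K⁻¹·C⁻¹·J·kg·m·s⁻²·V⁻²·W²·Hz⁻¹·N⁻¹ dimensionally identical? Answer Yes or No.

Left side:
  W = J/s (power = energy per time),
      = kg·m²·s⁻³.
  So W² = kg²·m⁴·s⁻⁶.
  V = W/A (potential = power per current),
      = kg·m²·s⁻³·A⁻¹.
  So V⁻² = kg⁻²·m⁻⁴·s⁶·A².
  Hz = 1/s = s⁻¹ (frequency is cycles per second).
  So Hz⁻¹ = s.
  C = A·s = s·A (charge = current × time).
  So C⁻¹ = s⁻¹·A⁻¹.
  Combining: W²·V⁻²·K⁻¹·Hz⁻¹·C⁻¹ = (kg²·m⁴·s⁻⁶) · (kg⁻²·m⁻⁴·s⁶·A²) · K⁻¹ · s · (s⁻¹·A⁻¹) = A·K⁻¹.
Right side:
  C = s·A.
  So C⁻¹ = s⁻¹·A⁻¹.
  J = kg·m²·s⁻².
  V = kg·m²·s⁻³·A⁻¹.
  So V⁻² = kg⁻²·m⁻⁴·s⁶·A².
  W = kg·m²·s⁻³.
  So W² = kg²·m⁴·s⁻⁶.
  Hz = s⁻¹.
  So Hz⁻¹ = s.
  N = kg·m·s⁻².
  So N⁻¹ = kg⁻¹·m⁻¹·s².
  Combining: K⁻¹·C⁻¹·J·kg·m·s⁻²·V⁻²·W²·Hz⁻¹·N⁻¹ = K⁻¹ · (s⁻¹·A⁻¹) · (kg·m²·s⁻²) · kg · m · s⁻² · (kg⁻²·m⁻⁴·s⁶·A²) · (kg²·m⁴·s⁻⁶) · s · (kg⁻¹·m⁻¹·s²) = kg·m²·s⁻²·A·K⁻¹.
Left is A·K⁻¹; right is kg·m²·s⁻²·A·K⁻¹ — different.

No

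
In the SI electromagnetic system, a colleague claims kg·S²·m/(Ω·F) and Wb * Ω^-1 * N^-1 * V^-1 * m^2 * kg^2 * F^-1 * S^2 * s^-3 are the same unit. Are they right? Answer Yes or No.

Left side:
  Ω = kg·m²·s⁻³·A⁻².
  So Ω⁻¹ = kg⁻¹·m⁻²·s³·A².
  F = kg⁻¹·m⁻²·s⁴·A².
  So F⁻¹ = kg·m²·s⁻⁴·A⁻².
  S = kg⁻¹·m⁻²·s³·A².
  So S² = kg⁻²·m⁻⁴·s⁶·A⁴.
  Combining: Ω⁻¹·F⁻¹·kg·S²·m = (kg⁻¹·m⁻²·s³·A²) · (kg·m²·s⁻⁴·A⁻²) · kg · (kg⁻²·m⁻⁴·s⁶·A⁴) · m = kg⁻¹·m⁻³·s⁵·A⁴.
Right side:
  Wb = V·s (flux: a volt is a weber per second),
      = kg·m²·s⁻²·A⁻¹.
  Ω = V/A (resistance = voltage per current),
      = kg·m²·s⁻³·A⁻².
  So Ω⁻¹ = kg⁻¹·m⁻²·s³·A².
  N = kg·m/s² = kg·m·s⁻² (force = mass × acceleration).
  So N⁻¹ = kg⁻¹·m⁻¹·s².
  V = W/A (potential = power per current),
      = kg·m²·s⁻³·A⁻¹.
  So V⁻¹ = kg⁻¹·m⁻²·s³·A.
  F = C/V (capacitance = charge per voltage),
      = A·s/(kg·m²·s⁻³·A⁻¹) (substituting C and V),
      = kg⁻¹·m⁻²·s⁴·A².
  So F⁻¹ = kg·m²·s⁻⁴·A⁻².
  S = 1/Ω (conductance is reciprocal resistance),
      = kg⁻¹·m⁻²·s³·A².
  So S² = kg⁻²·m⁻⁴·s⁶·A⁴.
  Combining: Wb·Ω⁻¹·N⁻¹·V⁻¹·m²·kg²·F⁻¹·S²·s⁻³ = (kg·m²·s⁻²·A⁻¹) · (kg⁻¹·m⁻²·s³·A²) · (kg⁻¹·m⁻¹·s²) · (kg⁻¹·m⁻²·s³·A) · m² · kg² · (kg·m²·s⁻⁴·A⁻²) · (kg⁻²·m⁻⁴·s⁶·A⁴) · s⁻³ = kg⁻¹·m⁻³·s⁵·A⁴.
Both reduce to kg⁻¹·m⁻³·s⁵·A⁴.

Yes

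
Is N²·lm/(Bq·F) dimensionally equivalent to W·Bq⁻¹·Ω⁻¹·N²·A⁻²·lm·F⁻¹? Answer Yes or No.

Yes

Left side:
  N = kg·m·s⁻².
  So N² = kg²·m²·s⁻⁴.
  lm = cd.
  Bq = s⁻¹.
  So Bq⁻¹ = s.
  F = kg⁻¹·m⁻²·s⁴·A².
  So F⁻¹ = kg·m²·s⁻⁴·A⁻².
  Combining: N²·lm·Bq⁻¹·F⁻¹ = (kg²·m²·s⁻⁴) · cd · s · (kg·m²·s⁻⁴·A⁻²) = kg³·m⁴·s⁻⁷·A⁻²·cd.
Right side:
  W = J/s (power = energy per time),
      = kg·m²·s⁻³.
  Bq = 1/s = s⁻¹ (activity is decays per second).
  So Bq⁻¹ = s.
  Ω = V/A (resistance = voltage per current),
      = kg·m²·s⁻³·A⁻².
  So Ω⁻¹ = kg⁻¹·m⁻²·s³·A².
  N = kg·m/s² = kg·m·s⁻² (force = mass × acceleration).
  So N² = kg²·m²·s⁻⁴.
  lm = cd·sr = cd (luminous flux; sr is dimensionless).
  F = C/V (capacitance = charge per voltage),
      = A·s/(kg·m²·s⁻³·A⁻¹) (substituting C and V),
      = kg⁻¹·m⁻²·s⁴·A².
  So F⁻¹ = kg·m²·s⁻⁴·A⁻².
  Combining: W·Bq⁻¹·Ω⁻¹·N²·A⁻²·lm·F⁻¹ = (kg·m²·s⁻³) · s · (kg⁻¹·m⁻²·s³·A²) · (kg²·m²·s⁻⁴) · A⁻² · cd · (kg·m²·s⁻⁴·A⁻²) = kg³·m⁴·s⁻⁷·A⁻²·cd.
Both reduce to kg³·m⁴·s⁻⁷·A⁻²·cd.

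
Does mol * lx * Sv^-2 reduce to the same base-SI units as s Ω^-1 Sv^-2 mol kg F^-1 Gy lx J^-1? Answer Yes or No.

Left side:
  lx = lm/m² (illuminance = luminous flux per area),
      = m⁻²·cd.
  Sv = J/kg (equivalent dose = energy per mass),
      = m²·s⁻².
  So Sv⁻² = m⁻⁴·s⁴.
  Combining: mol·lx·Sv⁻² = mol · (m⁻²·cd) · (m⁻⁴·s⁴) = m⁻⁶·s⁴·mol·cd.
Right side:
  Ω = kg·m²·s⁻³·A⁻².
  So Ω⁻¹ = kg⁻¹·m⁻²·s³·A².
  Sv = m²·s⁻².
  So Sv⁻² = m⁻⁴·s⁴.
  F = kg⁻¹·m⁻²·s⁴·A².
  So F⁻¹ = kg·m²·s⁻⁴·A⁻².
  Gy = m²·s⁻².
  lx = m⁻²·cd.
  J = kg·m²·s⁻².
  So J⁻¹ = kg⁻¹·m⁻²·s².
  Combining: s·Ω⁻¹·Sv⁻²·mol·kg·F⁻¹·Gy·lx·J⁻¹ = s · (kg⁻¹·m⁻²·s³·A²) · (m⁻⁴·s⁴) · mol · kg · (kg·m²·s⁻⁴·A⁻²) · (m²·s⁻²) · (m⁻²·cd) · (kg⁻¹·m⁻²·s²) = m⁻⁶·s⁴·mol·cd.
Both reduce to m⁻⁶·s⁴·mol·cd.

Yes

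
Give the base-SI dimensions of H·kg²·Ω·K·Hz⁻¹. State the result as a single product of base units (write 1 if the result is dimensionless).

kg⁴·m⁴·s⁻⁴·A⁻⁴·K

H = Wb/A (inductance = flux per current),
    = kg·m²·s⁻²·A⁻².
Ω = V/A (resistance = voltage per current),
    = kg·m²·s⁻³·A⁻².
Hz = 1/s = s⁻¹ (frequency is cycles per second).
So Hz⁻¹ = s.
Combining: H·kg²·Ω·K·Hz⁻¹ = (kg·m²·s⁻²·A⁻²) · kg² · (kg·m²·s⁻³·A⁻²) · K · s = kg⁴·m⁴·s⁻⁴·A⁻⁴·K.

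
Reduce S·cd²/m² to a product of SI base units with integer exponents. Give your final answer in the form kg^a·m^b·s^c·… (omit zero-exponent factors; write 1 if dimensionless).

S = 1/Ω (conductance is reciprocal resistance),
    = kg⁻¹·m⁻²·s³·A².
Combining: m⁻²·S·cd² = m⁻² · (kg⁻¹·m⁻²·s³·A²) · cd² = kg⁻¹·m⁻⁴·s³·A²·cd².

kg⁻¹·m⁻⁴·s³·A²·cd²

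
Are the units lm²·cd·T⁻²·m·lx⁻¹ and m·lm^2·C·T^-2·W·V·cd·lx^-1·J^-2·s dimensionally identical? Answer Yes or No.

Yes

Left side:
  lm = cd.
  So lm² = cd².
  T = kg·s⁻²·A⁻¹.
  So T⁻² = kg⁻²·s⁴·A².
  lx = m⁻²·cd.
  So lx⁻¹ = m²·cd⁻¹.
  Combining: lm²·cd·T⁻²·m·lx⁻¹ = cd² · cd · (kg⁻²·s⁴·A²) · m · (m²·cd⁻¹) = kg⁻²·m³·s⁴·A²·cd².
Right side:
  lm = cd·sr = cd (luminous flux; sr is dimensionless).
  So lm² = cd².
  C = A·s = s·A (charge = current × time).
  T = Wb/m² (flux density = flux per area),
      = kg·s⁻²·A⁻¹.
  So T⁻² = kg⁻²·s⁴·A².
  W = J/s (power = energy per time),
      = kg·m²·s⁻³.
  V = W/A (potential = power per current),
      = kg·m²·s⁻³·A⁻¹.
  lx = lm/m² (illuminance = luminous flux per area),
      = m⁻²·cd.
  So lx⁻¹ = m²·cd⁻¹.
  J = N·m (work = force × distance),
      = kg·m²·s⁻².
  So J⁻² = kg⁻²·m⁻⁴·s⁴.
  Combining: m·lm²·C·T⁻²·W·V·cd·lx⁻¹·J⁻²·s = m · cd² · (s·A) · (kg⁻²·s⁴·A²) · (kg·m²·s⁻³) · (kg·m²·s⁻³·A⁻¹) · cd · (m²·cd⁻¹) · (kg⁻²·m⁻⁴·s⁴) · s = kg⁻²·m³·s⁴·A²·cd².
Both reduce to kg⁻²·m³·s⁴·A²·cd².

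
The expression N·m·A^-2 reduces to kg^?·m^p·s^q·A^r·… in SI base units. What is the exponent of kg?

N = kg·m·s⁻².
Combining: N·m·A⁻² = (kg·m·s⁻²) · m · A⁻² = kg·m²·s⁻²·A⁻².
The exponent of kg is 1.

1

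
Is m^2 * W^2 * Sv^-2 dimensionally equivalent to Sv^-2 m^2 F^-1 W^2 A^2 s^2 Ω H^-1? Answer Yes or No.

No

Left side:
  W = J/s (power = energy per time),
      = kg·m²·s⁻³.
  So W² = kg²·m⁴·s⁻⁶.
  Sv = J/kg (equivalent dose = energy per mass),
      = m²·s⁻².
  So Sv⁻² = m⁻⁴·s⁴.
  Combining: m²·W²·Sv⁻² = m² · (kg²·m⁴·s⁻⁶) · (m⁻⁴·s⁴) = kg²·m²·s⁻².
Right side:
  Sv = m²·s⁻².
  So Sv⁻² = m⁻⁴·s⁴.
  F = kg⁻¹·m⁻²·s⁴·A².
  So F⁻¹ = kg·m²·s⁻⁴·A⁻².
  W = kg·m²·s⁻³.
  So W² = kg²·m⁴·s⁻⁶.
  Ω = kg·m²·s⁻³·A⁻².
  H = kg·m²·s⁻²·A⁻².
  So H⁻¹ = kg⁻¹·m⁻²·s²·A².
  Combining: Sv⁻²·m²·F⁻¹·W²·A²·s²·Ω·H⁻¹ = (m⁻⁴·s⁴) · m² · (kg·m²·s⁻⁴·A⁻²) · (kg²·m⁴·s⁻⁶) · A² · s² · (kg·m²·s⁻³·A⁻²) · (kg⁻¹·m⁻²·s²·A²) = kg³·m⁴·s⁻⁵.
Left is kg²·m²·s⁻²; right is kg³·m⁴·s⁻⁵ — different.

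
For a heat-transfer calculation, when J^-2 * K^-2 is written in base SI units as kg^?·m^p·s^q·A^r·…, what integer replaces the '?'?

J = N·m (work = force × distance),
    = kg·m²·s⁻².
So J⁻² = kg⁻²·m⁻⁴·s⁴.
Combining: J⁻²·K⁻² = (kg⁻²·m⁻⁴·s⁴) · K⁻² = kg⁻²·m⁻⁴·s⁴·K⁻².
The exponent of kg is -2.

-2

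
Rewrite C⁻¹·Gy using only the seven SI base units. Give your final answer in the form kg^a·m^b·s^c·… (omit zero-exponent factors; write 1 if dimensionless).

C = s·A.
So C⁻¹ = s⁻¹·A⁻¹.
Gy = m²·s⁻².
Combining: C⁻¹·Gy = (s⁻¹·A⁻¹) · (m²·s⁻²) = m²·s⁻³·A⁻¹.

m²·s⁻³·A⁻¹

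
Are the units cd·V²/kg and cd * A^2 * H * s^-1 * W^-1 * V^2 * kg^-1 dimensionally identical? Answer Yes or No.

Left side:
  V = W/A (potential = power per current),
      = kg·m²·s⁻³·A⁻¹.
  So V² = kg²·m⁴·s⁻⁶·A⁻².
  Combining: cd·V²·kg⁻¹ = cd · (kg²·m⁴·s⁻⁶·A⁻²) · kg⁻¹ = kg·m⁴·s⁻⁶·A⁻²·cd.
Right side:
  H = Wb/A (inductance = flux per current),
      = kg·m²·s⁻²·A⁻².
  W = J/s (power = energy per time),
      = kg·m²·s⁻³.
  So W⁻¹ = kg⁻¹·m⁻²·s³.
  V = W/A (potential = power per current),
      = kg·m²·s⁻³·A⁻¹.
  So V² = kg²·m⁴·s⁻⁶·A⁻².
  Combining: cd·A²·H·s⁻¹·W⁻¹·V²·kg⁻¹ = cd · A² · (kg·m²·s⁻²·A⁻²) · s⁻¹ · (kg⁻¹·m⁻²·s³) · (kg²·m⁴·s⁻⁶·A⁻²) · kg⁻¹ = kg·m⁴·s⁻⁶·A⁻²·cd.
Both reduce to kg·m⁴·s⁻⁶·A⁻²·cd.

Yes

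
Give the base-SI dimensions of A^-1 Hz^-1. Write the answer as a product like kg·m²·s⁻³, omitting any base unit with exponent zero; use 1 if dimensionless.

Hz = 1/s = s⁻¹ (frequency is cycles per second).
So Hz⁻¹ = s.
Combining: A⁻¹·Hz⁻¹ = A⁻¹ · s = s·A⁻¹.

s·A⁻¹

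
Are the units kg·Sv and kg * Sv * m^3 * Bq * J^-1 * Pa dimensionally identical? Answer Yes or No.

Left side:
  Sv = m²·s⁻².
  Combining: kg·Sv = kg · (m²·s⁻²) = kg·m²·s⁻².
Right side:
  Sv = J/kg (equivalent dose = energy per mass),
      = m²·s⁻².
  Bq = 1/s = s⁻¹ (activity is decays per second).
  J = N·m (work = force × distance),
      = kg·m²·s⁻².
  So J⁻¹ = kg⁻¹·m⁻²·s².
  Pa = N/m² (pressure = force per area),
      = kg·m⁻¹·s⁻².
  Combining: kg·Sv·m³·Bq·J⁻¹·Pa = kg · (m²·s⁻²) · m³ · s⁻¹ · (kg⁻¹·m⁻²·s²) · (kg·m⁻¹·s⁻²) = kg·m²·s⁻³.
Left is kg·m²·s⁻²; right is kg·m²·s⁻³ — different.

No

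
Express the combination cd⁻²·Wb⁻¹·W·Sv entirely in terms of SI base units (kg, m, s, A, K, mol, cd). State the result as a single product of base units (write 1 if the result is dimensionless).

m²·s⁻³·A·cd⁻²

Wb = V·s (flux: a volt is a weber per second),
    = kg·m²·s⁻²·A⁻¹.
So Wb⁻¹ = kg⁻¹·m⁻²·s²·A.
W = J/s (power = energy per time),
    = kg·m²·s⁻³.
Sv = J/kg (equivalent dose = energy per mass),
    = m²·s⁻².
Combining: cd⁻²·Wb⁻¹·W·Sv = cd⁻² · (kg⁻¹·m⁻²·s²·A) · (kg·m²·s⁻³) · (m²·s⁻²) = m²·s⁻³·A·cd⁻².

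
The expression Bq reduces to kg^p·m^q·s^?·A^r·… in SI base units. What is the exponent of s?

Bq = s⁻¹.
The exponent of s is -1.

-1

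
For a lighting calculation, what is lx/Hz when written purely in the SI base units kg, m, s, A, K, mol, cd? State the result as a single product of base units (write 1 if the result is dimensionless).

m⁻²·s·cd

Hz = 1/s = s⁻¹ (frequency is cycles per second).
So Hz⁻¹ = s.
lx = lm/m² (illuminance = luminous flux per area),
    = m⁻²·cd.
Combining: Hz⁻¹·lx = s · (m⁻²·cd) = m⁻²·s·cd.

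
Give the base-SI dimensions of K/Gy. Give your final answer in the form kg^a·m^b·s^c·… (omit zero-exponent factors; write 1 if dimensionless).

Gy = m²·s⁻².
So Gy⁻¹ = m⁻²·s².
Combining: K·Gy⁻¹ = K · (m⁻²·s²) = m⁻²·s²·K.

m⁻²·s²·K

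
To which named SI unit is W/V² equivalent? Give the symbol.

V = kg·m²·s⁻³·A⁻¹.
So V⁻² = kg⁻²·m⁻⁴·s⁶·A².
W = kg·m²·s⁻³.
Combining: V⁻²·W = (kg⁻²·m⁻⁴·s⁶·A²) · (kg·m²·s⁻³) = kg⁻¹·m⁻²·s³·A².
kg⁻¹·m⁻²·s³·A² is the base-SI form of the siemens.

S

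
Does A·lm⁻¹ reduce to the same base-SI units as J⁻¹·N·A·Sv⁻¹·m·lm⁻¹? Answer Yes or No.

Left side:
  lm = cd·sr = cd (luminous flux; sr is dimensionless).
  So lm⁻¹ = cd⁻¹.
  Combining: A·lm⁻¹ = A · cd⁻¹ = A·cd⁻¹.
Right side:
  J = kg·m²·s⁻².
  So J⁻¹ = kg⁻¹·m⁻²·s².
  N = kg·m·s⁻².
  Sv = m²·s⁻².
  So Sv⁻¹ = m⁻²·s².
  lm = cd.
  So lm⁻¹ = cd⁻¹.
  Combining: J⁻¹·N·A·Sv⁻¹·m·lm⁻¹ = (kg⁻¹·m⁻²·s²) · (kg·m·s⁻²) · A · (m⁻²·s²) · m · cd⁻¹ = m⁻²·s²·A·cd⁻¹.
Left is A·cd⁻¹; right is m⁻²·s²·A·cd⁻¹ — different.

No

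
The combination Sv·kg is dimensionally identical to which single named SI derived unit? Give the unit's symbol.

Sv = J/kg (equivalent dose = energy per mass),
    = m²·s⁻².
Combining: Sv·kg = (m²·s⁻²) · kg = kg·m²·s⁻².
kg·m²·s⁻² is the base-SI form of the joule.

J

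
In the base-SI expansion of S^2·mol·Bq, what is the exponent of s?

S = kg⁻¹·m⁻²·s³·A².
So S² = kg⁻²·m⁻⁴·s⁶·A⁴.
Bq = s⁻¹.
Combining: S²·mol·Bq = (kg⁻²·m⁻⁴·s⁶·A⁴) · mol · s⁻¹ = kg⁻²·m⁻⁴·s⁵·A⁴·mol.
The exponent of s is 5.

5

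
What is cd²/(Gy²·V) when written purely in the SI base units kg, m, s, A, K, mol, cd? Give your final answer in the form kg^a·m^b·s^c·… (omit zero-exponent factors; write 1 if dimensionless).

kg⁻¹·m⁻⁶·s⁷·A·cd²

Gy = J/kg (absorbed dose = energy per mass),
    = m²·s⁻².
So Gy⁻² = m⁻⁴·s⁴.
V = W/A (potential = power per current),
    = kg·m²·s⁻³·A⁻¹.
So V⁻¹ = kg⁻¹·m⁻²·s³·A.
Combining: Gy⁻²·V⁻¹·cd² = (m⁻⁴·s⁴) · (kg⁻¹·m⁻²·s³·A) · cd² = kg⁻¹·m⁻⁶·s⁷·A·cd².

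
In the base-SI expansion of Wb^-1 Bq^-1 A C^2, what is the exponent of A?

Wb = V·s (flux: a volt is a weber per second),
    = kg·m²·s⁻²·A⁻¹.
So Wb⁻¹ = kg⁻¹·m⁻²·s²·A.
Bq = 1/s = s⁻¹ (activity is decays per second).
So Bq⁻¹ = s.
C = A·s = s·A (charge = current × time).
So C² = s²·A².
Combining: Wb⁻¹·Bq⁻¹·A·C² = (kg⁻¹·m⁻²·s²·A) · s · A · (s²·A²) = kg⁻¹·m⁻²·s⁵·A⁴.
The exponent of A is 4.

4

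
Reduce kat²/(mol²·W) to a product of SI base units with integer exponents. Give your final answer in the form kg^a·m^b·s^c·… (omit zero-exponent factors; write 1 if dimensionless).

W = kg·m²·s⁻³.
So W⁻¹ = kg⁻¹·m⁻²·s³.
kat = s⁻¹·mol.
So kat² = s⁻²·mol².
Combining: mol⁻²·W⁻¹·kat² = mol⁻² · (kg⁻¹·m⁻²·s³) · (s⁻²·mol²) = kg⁻¹·m⁻²·s.

kg⁻¹·m⁻²·s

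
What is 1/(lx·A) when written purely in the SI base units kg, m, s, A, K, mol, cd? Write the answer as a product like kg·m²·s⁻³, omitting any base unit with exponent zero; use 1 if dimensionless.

m²·A⁻¹·cd⁻¹

lx = m⁻²·cd.
So lx⁻¹ = m²·cd⁻¹.
Combining: lx⁻¹·A⁻¹ = (m²·cd⁻¹) · A⁻¹ = m²·A⁻¹·cd⁻¹.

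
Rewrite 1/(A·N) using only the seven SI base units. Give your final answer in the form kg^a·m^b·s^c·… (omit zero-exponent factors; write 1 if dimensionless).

N = kg·m/s² = kg·m·s⁻² (force = mass × acceleration).
So N⁻¹ = kg⁻¹·m⁻¹·s².
Combining: A⁻¹·N⁻¹ = A⁻¹ · (kg⁻¹·m⁻¹·s²) = kg⁻¹·m⁻¹·s²·A⁻¹.

kg⁻¹·m⁻¹·s²·A⁻¹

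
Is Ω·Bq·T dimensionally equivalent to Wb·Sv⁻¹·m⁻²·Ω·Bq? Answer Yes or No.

Left side:
  Ω = V/A (resistance = voltage per current),
      = kg·m²·s⁻³·A⁻².
  Bq = 1/s = s⁻¹ (activity is decays per second).
  T = Wb/m² (flux density = flux per area),
      = kg·s⁻²·A⁻¹.
  Combining: Ω·Bq·T = (kg·m²·s⁻³·A⁻²) · s⁻¹ · (kg·s⁻²·A⁻¹) = kg²·m²·s⁻⁶·A⁻³.
Right side:
  Wb = V·s (flux: a volt is a weber per second),
      = kg·m²·s⁻²·A⁻¹.
  Sv = J/kg (equivalent dose = energy per mass),
      = m²·s⁻².
  So Sv⁻¹ = m⁻²·s².
  Ω = V/A (resistance = voltage per current),
      = kg·m²·s⁻³·A⁻².
  Bq = 1/s = s⁻¹ (activity is decays per second).
  Combining: Wb·Sv⁻¹·m⁻²·Ω·Bq = (kg·m²·s⁻²·A⁻¹) · (m⁻²·s²) · m⁻² · (kg·m²·s⁻³·A⁻²) · s⁻¹ = kg²·s⁻⁴·A⁻³.
Left is kg²·m²·s⁻⁶·A⁻³; right is kg²·s⁻⁴·A⁻³ — different.

No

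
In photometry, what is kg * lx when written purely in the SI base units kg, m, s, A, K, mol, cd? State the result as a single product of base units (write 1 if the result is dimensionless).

lx = lm/m² (illuminance = luminous flux per area),
    = m⁻²·cd.
Combining: kg·lx = kg · (m⁻²·cd) = kg·m⁻²·cd.

kg·m⁻²·cd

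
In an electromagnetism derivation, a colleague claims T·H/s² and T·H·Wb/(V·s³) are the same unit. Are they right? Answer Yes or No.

Yes

Left side:
  T = kg·s⁻²·A⁻¹.
  H = kg·m²·s⁻²·A⁻².
  Combining: T·s⁻²·H = (kg·s⁻²·A⁻¹) · s⁻² · (kg·m²·s⁻²·A⁻²) = kg²·m²·s⁻⁶·A⁻³.
Right side:
  T = Wb/m² (flux density = flux per area),
      = kg·s⁻²·A⁻¹.
  V = W/A (potential = power per current),
      = kg·m²·s⁻³·A⁻¹.
  So V⁻¹ = kg⁻¹·m⁻²·s³·A.
  H = Wb/A (inductance = flux per current),
      = kg·m²·s⁻²·A⁻².
  Wb = V·s (flux: a volt is a weber per second),
      = kg·m²·s⁻²·A⁻¹.
  Combining: T·V⁻¹·s⁻³·H·Wb = (kg·s⁻²·A⁻¹) · (kg⁻¹·m⁻²·s³·A) · s⁻³ · (kg·m²·s⁻²·A⁻²) · (kg·m²·s⁻²·A⁻¹) = kg²·m²·s⁻⁶·A⁻³.
Both reduce to kg²·m²·s⁻⁶·A⁻³.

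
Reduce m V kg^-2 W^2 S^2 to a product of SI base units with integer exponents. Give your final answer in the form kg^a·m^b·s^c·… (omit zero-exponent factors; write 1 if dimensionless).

kg⁻¹·m³·s⁻³·A³

V = W/A (potential = power per current),
    = kg·m²·s⁻³·A⁻¹.
W = J/s (power = energy per time),
    = kg·m²·s⁻³.
So W² = kg²·m⁴·s⁻⁶.
S = 1/Ω (conductance is reciprocal resistance),
    = kg⁻¹·m⁻²·s³·A².
So S² = kg⁻²·m⁻⁴·s⁶·A⁴.
Combining: m·V·kg⁻²·W²·S² = m · (kg·m²·s⁻³·A⁻¹) · kg⁻² · (kg²·m⁴·s⁻⁶) · (kg⁻²·m⁻⁴·s⁶·A⁴) = kg⁻¹·m³·s⁻³·A³.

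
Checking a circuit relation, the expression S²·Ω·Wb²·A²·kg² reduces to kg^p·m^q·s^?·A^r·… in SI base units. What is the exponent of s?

-1

S = 1/Ω (conductance is reciprocal resistance),
    = kg⁻¹·m⁻²·s³·A².
So S² = kg⁻²·m⁻⁴·s⁶·A⁴.
Ω = V/A (resistance = voltage per current),
    = kg·m²·s⁻³·A⁻².
Wb = V·s (flux: a volt is a weber per second),
    = kg·m²·s⁻²·A⁻¹.
So Wb² = kg²·m⁴·s⁻⁴·A⁻².
Combining: S²·Ω·Wb²·A²·kg² = (kg⁻²·m⁻⁴·s⁶·A⁴) · (kg·m²·s⁻³·A⁻²) · (kg²·m⁴·s⁻⁴·A⁻²) · A² · kg² = kg³·m²·s⁻¹·A².
The exponent of s is -1.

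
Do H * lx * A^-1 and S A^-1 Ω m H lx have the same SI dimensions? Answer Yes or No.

No

Left side:
  H = Wb/A (inductance = flux per current),
      = kg·m²·s⁻²·A⁻².
  lx = lm/m² (illuminance = luminous flux per area),
      = m⁻²·cd.
  Combining: H·lx·A⁻¹ = (kg·m²·s⁻²·A⁻²) · (m⁻²·cd) · A⁻¹ = kg·s⁻²·A⁻³·cd.
Right side:
  S = kg⁻¹·m⁻²·s³·A².
  Ω = kg·m²·s⁻³·A⁻².
  H = kg·m²·s⁻²·A⁻².
  lx = m⁻²·cd.
  Combining: S·A⁻¹·Ω·m·H·lx = (kg⁻¹·m⁻²·s³·A²) · A⁻¹ · (kg·m²·s⁻³·A⁻²) · m · (kg·m²·s⁻²·A⁻²) · (m⁻²·cd) = kg·m·s⁻²·A⁻³·cd.
Left is kg·s⁻²·A⁻³·cd; right is kg·m·s⁻²·A⁻³·cd — different.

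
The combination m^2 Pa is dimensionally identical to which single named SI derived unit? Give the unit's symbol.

N

Pa = kg·m⁻¹·s⁻².
Combining: m²·Pa = m² · (kg·m⁻¹·s⁻²) = kg·m·s⁻².
kg·m·s⁻² is the base-SI form of the newton.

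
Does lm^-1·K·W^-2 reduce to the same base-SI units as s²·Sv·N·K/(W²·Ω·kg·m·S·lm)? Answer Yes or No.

No

Left side:
  lm = cd·sr = cd (luminous flux; sr is dimensionless).
  So lm⁻¹ = cd⁻¹.
  W = J/s (power = energy per time),
      = kg·m²·s⁻³.
  So W⁻² = kg⁻²·m⁻⁴·s⁶.
  Combining: lm⁻¹·K·W⁻² = cd⁻¹ · K · (kg⁻²·m⁻⁴·s⁶) = kg⁻²·m⁻⁴·s⁶·K·cd⁻¹.
Right side:
  W = J/s (power = energy per time),
      = kg·m²·s⁻³.
  So W⁻² = kg⁻²·m⁻⁴·s⁶.
  Ω = V/A (resistance = voltage per current),
      = kg·m²·s⁻³·A⁻².
  So Ω⁻¹ = kg⁻¹·m⁻²·s³·A².
  Sv = J/kg (equivalent dose = energy per mass),
      = m²·s⁻².
  N = kg·m/s² = kg·m·s⁻² (force = mass × acceleration).
  S = 1/Ω (conductance is reciprocal resistance),
      = kg⁻¹·m⁻²·s³·A².
  So S⁻¹ = kg·m²·s⁻³·A⁻².
  lm = cd·sr = cd (luminous flux; sr is dimensionless).
  So lm⁻¹ = cd⁻¹.
  Combining: s²·W⁻²·Ω⁻¹·kg⁻¹·m⁻¹·Sv·N·K·S⁻¹·lm⁻¹ = s² · (kg⁻²·m⁻⁴·s⁶) · (kg⁻¹·m⁻²·s³·A²) · kg⁻¹ · m⁻¹ · (m²·s⁻²) · (kg·m·s⁻²) · K · (kg·m²·s⁻³·A⁻²) · cd⁻¹ = kg⁻²·m⁻²·s⁴·K·cd⁻¹.
Left is kg⁻²·m⁻⁴·s⁶·K·cd⁻¹; right is kg⁻²·m⁻²·s⁴·K·cd⁻¹ — different.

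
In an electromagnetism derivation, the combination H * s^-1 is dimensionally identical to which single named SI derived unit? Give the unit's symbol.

H = Wb/A (inductance = flux per current),
    = kg·m²·s⁻²·A⁻².
Combining: H·s⁻¹ = (kg·m²·s⁻²·A⁻²) · s⁻¹ = kg·m²·s⁻³·A⁻².
kg·m²·s⁻³·A⁻² is the base-SI form of the ohm.

Ω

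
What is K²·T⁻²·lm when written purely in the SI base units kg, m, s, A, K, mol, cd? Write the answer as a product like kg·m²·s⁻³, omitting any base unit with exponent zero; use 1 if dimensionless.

T = kg·s⁻²·A⁻¹.
So T⁻² = kg⁻²·s⁴·A².
lm = cd.
Combining: K²·T⁻²·lm = K² · (kg⁻²·s⁴·A²) · cd = kg⁻²·s⁴·A²·K²·cd.

kg⁻²·s⁴·A²·K²·cd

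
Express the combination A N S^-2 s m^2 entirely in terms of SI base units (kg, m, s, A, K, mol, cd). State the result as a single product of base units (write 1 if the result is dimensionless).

kg³·m⁷·s⁻⁷·A⁻³

N = kg·m·s⁻².
S = kg⁻¹·m⁻²·s³·A².
So S⁻² = kg²·m⁴·s⁻⁶·A⁻⁴.
Combining: A·N·S⁻²·s·m² = A · (kg·m·s⁻²) · (kg²·m⁴·s⁻⁶·A⁻⁴) · s · m² = kg³·m⁷·s⁻⁷·A⁻³.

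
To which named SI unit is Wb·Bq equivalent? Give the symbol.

V

Wb = V·s (flux: a volt is a weber per second),
    = kg·m²·s⁻²·A⁻¹.
Bq = 1/s = s⁻¹ (activity is decays per second).
Combining: Wb·Bq = (kg·m²·s⁻²·A⁻¹) · s⁻¹ = kg·m²·s⁻³·A⁻¹.
kg·m²·s⁻³·A⁻¹ is the base-SI form of the volt.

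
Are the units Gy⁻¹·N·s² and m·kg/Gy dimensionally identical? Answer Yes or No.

Left side:
  Gy = J/kg (absorbed dose = energy per mass),
      = m²·s⁻².
  So Gy⁻¹ = m⁻²·s².
  N = kg·m/s² = kg·m·s⁻² (force = mass × acceleration).
  Combining: Gy⁻¹·N·s² = (m⁻²·s²) · (kg·m·s⁻²) · s² = kg·m⁻¹·s².
Right side:
  Gy = J/kg (absorbed dose = energy per mass),
      = m²·s⁻².
  So Gy⁻¹ = m⁻²·s².
  Combining: Gy⁻¹·m·kg = (m⁻²·s²) · m · kg = kg·m⁻¹·s².
Both reduce to kg·m⁻¹·s².

Yes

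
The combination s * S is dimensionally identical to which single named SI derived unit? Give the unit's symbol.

S = kg⁻¹·m⁻²·s³·A².
Combining: s·S = s · (kg⁻¹·m⁻²·s³·A²) = kg⁻¹·m⁻²·s⁴·A².
kg⁻¹·m⁻²·s⁴·A² is the base-SI form of the farad.

F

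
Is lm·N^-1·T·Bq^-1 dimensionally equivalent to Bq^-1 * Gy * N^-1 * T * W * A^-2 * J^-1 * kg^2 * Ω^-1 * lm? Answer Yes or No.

Left side:
  lm = cd·sr = cd (luminous flux; sr is dimensionless).
  N = kg·m/s² = kg·m·s⁻² (force = mass × acceleration).
  So N⁻¹ = kg⁻¹·m⁻¹·s².
  T = Wb/m² (flux density = flux per area),
      = kg·s⁻²·A⁻¹.
  Bq = 1/s = s⁻¹ (activity is decays per second).
  So Bq⁻¹ = s.
  Combining: lm·N⁻¹·T·Bq⁻¹ = cd · (kg⁻¹·m⁻¹·s²) · (kg·s⁻²·A⁻¹) · s = m⁻¹·s·A⁻¹·cd.
Right side:
  Bq = 1/s = s⁻¹ (activity is decays per second).
  So Bq⁻¹ = s.
  Gy = J/kg (absorbed dose = energy per mass),
      = m²·s⁻².
  N = kg·m/s² = kg·m·s⁻² (force = mass × acceleration).
  So N⁻¹ = kg⁻¹·m⁻¹·s².
  T = Wb/m² (flux density = flux per area),
      = kg·s⁻²·A⁻¹.
  W = J/s (power = energy per time),
      = kg·m²·s⁻³.
  J = N·m (work = force × distance),
      = kg·m²·s⁻².
  So J⁻¹ = kg⁻¹·m⁻²·s².
  Ω = V/A (resistance = voltage per current),
      = kg·m²·s⁻³·A⁻².
  So Ω⁻¹ = kg⁻¹·m⁻²·s³·A².
  lm = cd·sr = cd (luminous flux; sr is dimensionless).
  Combining: Bq⁻¹·Gy·N⁻¹·T·W·A⁻²·J⁻¹·kg²·Ω⁻¹·lm = s · (m²·s⁻²) · (kg⁻¹·m⁻¹·s²) · (kg·s⁻²·A⁻¹) · (kg·m²·s⁻³) · A⁻² · (kg⁻¹·m⁻²·s²) · kg² · (kg⁻¹·m⁻²·s³·A²) · cd = kg·m⁻¹·s·A⁻¹·cd.
Left is m⁻¹·s·A⁻¹·cd; right is kg·m⁻¹·s·A⁻¹·cd — different.

No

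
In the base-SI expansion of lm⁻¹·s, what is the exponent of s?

lm = cd·sr = cd (luminous flux; sr is dimensionless).
So lm⁻¹ = cd⁻¹.
Combining: lm⁻¹·s = cd⁻¹ · s = s·cd⁻¹.
The exponent of s is 1.

1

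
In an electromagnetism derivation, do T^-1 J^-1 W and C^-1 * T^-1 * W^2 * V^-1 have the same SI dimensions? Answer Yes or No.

Left side:
  T = Wb/m² (flux density = flux per area),
      = kg·s⁻²·A⁻¹.
  So T⁻¹ = kg⁻¹·s²·A.
  J = N·m (work = force × distance),
      = kg·m²·s⁻².
  So J⁻¹ = kg⁻¹·m⁻²·s².
  W = J/s (power = energy per time),
      = kg·m²·s⁻³.
  Combining: T⁻¹·J⁻¹·W = (kg⁻¹·s²·A) · (kg⁻¹·m⁻²·s²) · (kg·m²·s⁻³) = kg⁻¹·s·A.
Right side:
  C = A·s = s·A (charge = current × time).
  So C⁻¹ = s⁻¹·A⁻¹.
  T = Wb/m² (flux density = flux per area),
      = kg·s⁻²·A⁻¹.
  So T⁻¹ = kg⁻¹·s²·A.
  W = J/s (power = energy per time),
      = kg·m²·s⁻³.
  So W² = kg²·m⁴·s⁻⁶.
  V = W/A (potential = power per current),
      = kg·m²·s⁻³·A⁻¹.
  So V⁻¹ = kg⁻¹·m⁻²·s³·A.
  Combining: C⁻¹·T⁻¹·W²·V⁻¹ = (s⁻¹·A⁻¹) · (kg⁻¹·s²·A) · (kg²·m⁴·s⁻⁶) · (kg⁻¹·m⁻²·s³·A) = m²·s⁻²·A.
Left is kg⁻¹·s·A; right is m²·s⁻²·A — different.

No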